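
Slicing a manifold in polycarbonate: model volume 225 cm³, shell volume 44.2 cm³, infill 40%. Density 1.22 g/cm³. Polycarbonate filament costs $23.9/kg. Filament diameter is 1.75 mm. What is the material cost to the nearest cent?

$3.40

Interior volume = 225 − 44.2 = 180.8 cm³.
Infill volume = 0.40 × 180.8 = 72.32 cm³.
Deposited volume: 44.2 + 72.32 → 116.52 cm³.
Mass: 116.52 × 1.22 → 142.1544 g.
At $23.9/kg: 142.1544/1000 × 23.9 = $3.40.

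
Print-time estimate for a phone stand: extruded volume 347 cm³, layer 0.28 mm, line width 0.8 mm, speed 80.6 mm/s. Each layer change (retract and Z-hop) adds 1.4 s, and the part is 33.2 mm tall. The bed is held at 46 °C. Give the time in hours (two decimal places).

5.39 hours

Line area = 0.28 × 0.8 = 0.224 mm².
Total extruded path = 347000/0.224 = 1549107.1 mm.
Extrusion time: 1549107.1 / 80.6 → 19219.7 s.
Layer count = ceil(33.2 / 0.28) = 119.
Non-print overhead: 119 × 1.4 → 166.6 s.
Altogether 19219.7 + 166.6 = 19386.3 s, i.e. 5.39 hours.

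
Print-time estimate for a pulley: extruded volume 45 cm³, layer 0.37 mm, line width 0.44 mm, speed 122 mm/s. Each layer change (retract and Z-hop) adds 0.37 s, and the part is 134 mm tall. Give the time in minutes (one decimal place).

Extrusion cross-section = 0.37 × 0.44 = 0.1628 mm².
Total extruded path = 45000/0.1628 = 276412.8 mm.
Time extruding = 276412.8 / 122 = 2265.7 s.
Layers = ⌈134/0.37⌉ = 363.
Layer-change overhead = 363 × 0.37 = 134.31 s.
Total = 2265.7 + 134.31 = 2400.01 s = 40.0 minutes.

40.0 minutes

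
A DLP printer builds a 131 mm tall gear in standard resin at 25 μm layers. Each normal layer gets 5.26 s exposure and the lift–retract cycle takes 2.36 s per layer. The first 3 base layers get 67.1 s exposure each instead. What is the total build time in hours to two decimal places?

Layer count = ceil(131 / 0.025) = 5240.
Bottom layers = 3 × (67.1 + 2.36) = 208.38 s.
Normal layers = 5237 × (5.26 + 2.36) = 39905.94 s.
Sum: 208.38 + 39905.94 = 40114.32 s → 11.14 hours.

11.14 hours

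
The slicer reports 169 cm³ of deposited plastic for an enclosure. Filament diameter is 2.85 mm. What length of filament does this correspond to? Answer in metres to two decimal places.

26.49 m

Filament cross-section = π × (2.85/2)² = 6.3794 mm².
Length = 169 cm³ / 6.3794 mm² = 169000 / 6.3794 = 26491.52 mm = 26.49 m.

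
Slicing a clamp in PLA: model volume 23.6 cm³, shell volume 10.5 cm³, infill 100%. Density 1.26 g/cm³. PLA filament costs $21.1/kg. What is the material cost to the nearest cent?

$0.63

Interior volume: 23.6 − 10.5 → 13.1 cm³.
Deposited infill = 1.00 × 13.1 = 13.1 cm³.
Total extruded = 10.5 + 13.1, so 23.6 cm³.
Mass = 23.6 × 1.26, so 29.736 g.
Cost = 29.736 g / 1000 × $21.1/kg = $0.63.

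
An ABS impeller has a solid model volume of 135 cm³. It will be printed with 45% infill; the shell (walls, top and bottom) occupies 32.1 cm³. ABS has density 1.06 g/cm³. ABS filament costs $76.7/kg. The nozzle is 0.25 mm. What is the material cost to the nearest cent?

Volume inside the shell = 135 − 32.1 = 102.9 cm³.
Infill volume = 0.45 × 102.9 = 46.305 cm³.
Total extruded: 32.1 + 46.305 → 78.405 cm³.
Mass: 78.405 × 1.06 → 83.1093 g.
At $76.7/kg: 83.1093/1000 × 76.7 = $6.37.

$6.37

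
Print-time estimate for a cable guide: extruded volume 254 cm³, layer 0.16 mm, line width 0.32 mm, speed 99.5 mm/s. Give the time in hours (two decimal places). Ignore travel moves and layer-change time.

Extrusion cross-section: 0.16 × 0.32 → 0.0512 mm².
Total extruded path = 254000/0.0512 = 4960937.5 mm.
Print-move time: 4960937.5 / 99.5 → 49858.7 s.
49858.7 s = 13.85 hours.

13.85 hours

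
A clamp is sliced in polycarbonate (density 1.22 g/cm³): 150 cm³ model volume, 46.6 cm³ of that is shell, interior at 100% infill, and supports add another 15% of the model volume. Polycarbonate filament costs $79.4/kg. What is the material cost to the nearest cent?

$16.71

Volume inside the shell = 150 − 46.6 = 103.4 cm³.
Infill volume: 1.00 × 103.4 → 103.4 cm³.
Support = 0.15 × 150 = 22.5 cm³.
Total extruded = 46.6 + 103.4 + 22.5 = 172.5 cm³.
Mass: 172.5 × 1.22 → 210.45 g.
At $79.4/kg: 210.45/1000 × 79.4 = $16.71.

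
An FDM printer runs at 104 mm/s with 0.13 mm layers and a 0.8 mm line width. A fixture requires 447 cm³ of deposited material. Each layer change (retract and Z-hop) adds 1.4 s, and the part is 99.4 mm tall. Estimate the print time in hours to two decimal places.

Line area: 0.13 × 0.8 → 0.104 mm².
Total extruded path = 447000/0.104 = 4298076.9 mm.
Time extruding = 4298076.9 / 104, so 41327.7 s.
Layer count = ceil(99.4 / 0.13) = 765.
Non-print overhead = 765 × 1.4 = 1071 s.
Total = 41327.7 + 1071 = 42398.7 s = 11.78 hours.

11.78 hours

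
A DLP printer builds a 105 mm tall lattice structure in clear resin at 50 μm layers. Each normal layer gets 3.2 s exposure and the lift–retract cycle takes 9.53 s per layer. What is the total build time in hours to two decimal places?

Number of layers: 105 / 0.05 → 2100 (rounded up).
Cycle time = 3.2 + 9.53 = 12.73 s.
Build time: 2100 × 12.73 s = 26733 s, i.e. 7.43 hours.

7.43 hours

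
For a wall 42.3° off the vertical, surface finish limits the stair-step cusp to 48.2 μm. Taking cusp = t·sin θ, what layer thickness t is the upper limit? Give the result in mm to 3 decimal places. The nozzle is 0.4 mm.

0.072 mm

t = h_c / sin θ = 0.0482 / 0.6730 = 0.072 mm.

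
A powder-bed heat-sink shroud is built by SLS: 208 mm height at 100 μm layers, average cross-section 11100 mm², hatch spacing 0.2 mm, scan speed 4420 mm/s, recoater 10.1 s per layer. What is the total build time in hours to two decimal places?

Layers = ⌈208/0.1⌉ = 2080.
Per-layer scan distance: 11100 / 0.2 → 55500 mm.
Laser time per layer = 55500 / 4420 = 12.5566 s.
Layer cycle: 12.5566 + 10.1 → 22.6566 s.
Total: 2080 × 22.6566 s = 47125.728 s → 13.09 hours.

13.09 hours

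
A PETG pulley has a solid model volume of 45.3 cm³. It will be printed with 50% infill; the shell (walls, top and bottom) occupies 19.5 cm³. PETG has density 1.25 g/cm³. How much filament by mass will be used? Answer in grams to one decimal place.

40.5 g

Infill region = 45.3 − 19.5 = 25.8 cm³.
Infill deposited = 0.50 × 25.8, so 12.9 cm³.
Total printed volume: 19.5 + 12.9 → 32.4 cm³.
Mass = 32.4 × 1.25 = 40.5 g.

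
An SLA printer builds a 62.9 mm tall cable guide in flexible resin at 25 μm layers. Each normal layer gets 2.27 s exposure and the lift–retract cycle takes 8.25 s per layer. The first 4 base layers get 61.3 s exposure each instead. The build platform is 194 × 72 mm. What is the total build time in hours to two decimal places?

Layer count = ceil(62.9 / 0.025) = 2516.
Burn-in layers: 4 × (61.3 + 8.25) → 278.2 s.
Regular layers: 2512 × (2.27 + 8.25) → 26426.24 s.
Total = 278.2 + 26426.24 = 26704.44 s = 7.42 hours.

7.42 hours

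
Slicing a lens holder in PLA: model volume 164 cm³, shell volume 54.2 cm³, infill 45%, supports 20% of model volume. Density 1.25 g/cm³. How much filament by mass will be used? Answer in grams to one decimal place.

170.5 g

Interior volume = 164 − 54.2, so 109.8 cm³.
Infill deposited = 0.45 × 109.8, so 49.41 cm³.
Support = 0.20 × 164, so 32.8 cm³.
Deposited volume = 54.2 + 49.41 + 32.8, so 136.41 cm³.
Mass = 136.41 × 1.25, so 170.5125 g.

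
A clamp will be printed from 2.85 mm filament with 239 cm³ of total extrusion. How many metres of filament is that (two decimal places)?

A = π r² = π × 1.425² = 6.3794 mm².
Length = 239 cm³ / 6.3794 mm² = 239000 / 6.3794 = 37464.34 mm = 37.46 m.

37.46 m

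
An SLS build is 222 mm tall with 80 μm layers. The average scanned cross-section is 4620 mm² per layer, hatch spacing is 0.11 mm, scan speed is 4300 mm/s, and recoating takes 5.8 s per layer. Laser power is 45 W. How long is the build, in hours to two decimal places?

12.00 hours

Layer count = ceil(222 / 0.08) = 2775.
Scan path per layer: 4620 / 0.11 → 42000 mm.
Per-layer scan time = 42000 / 4300, so 9.7674 s.
Time per layer: 9.7674 + 5.8 → 15.5674 s.
Total: 2775 × 15.5674 s = 43199.535 s → 12.00 hours.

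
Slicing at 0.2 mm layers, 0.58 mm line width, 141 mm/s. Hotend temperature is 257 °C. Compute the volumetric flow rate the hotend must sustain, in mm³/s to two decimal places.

16.36

Extrusion cross-section = 0.2 × 0.58, so 0.116 mm².
Q = v·A = 141 × 0.116 = 16.36 mm³/s.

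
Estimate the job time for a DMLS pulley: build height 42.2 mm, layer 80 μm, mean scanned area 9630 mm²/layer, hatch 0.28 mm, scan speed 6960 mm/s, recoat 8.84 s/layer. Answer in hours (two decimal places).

Number of layers: 42.2 / 0.08 → 528 (rounded up).
Hatch length per layer = 9630 / 0.28 = 34392.9 mm.
Laser time per layer = 34392.9 / 6960, so 4.9415 s.
Time per layer = 4.9415 + 8.84, so 13.7815 s.
528 layers × 13.7815 s/layer = 7276.632 s, i.e. 2.02 hours.

2.02 hours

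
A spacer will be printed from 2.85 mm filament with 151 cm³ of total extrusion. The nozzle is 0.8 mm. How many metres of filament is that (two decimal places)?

23.67 m

A = π r² = π × 1.425² = 6.3794 mm².
Length = 151 cm³ / 6.3794 mm² = 151000 / 6.3794 = 23669.94 mm = 23.67 m.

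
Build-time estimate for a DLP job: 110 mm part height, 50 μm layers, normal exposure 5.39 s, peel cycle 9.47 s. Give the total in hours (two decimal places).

9.08 hours

Number of layers: 110 / 0.05 → 2200 (rounded up).
Each layer takes = 5.39 + 9.47 = 14.86 s.
Build time: 2200 × 14.86 s = 32692 s, i.e. 9.08 hours.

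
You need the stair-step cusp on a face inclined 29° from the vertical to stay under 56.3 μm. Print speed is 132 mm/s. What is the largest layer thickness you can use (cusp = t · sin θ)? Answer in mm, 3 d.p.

0.116 mm

sin(29°) = 0.4848; t_max = 0.0563/0.4848 = 0.116 mm.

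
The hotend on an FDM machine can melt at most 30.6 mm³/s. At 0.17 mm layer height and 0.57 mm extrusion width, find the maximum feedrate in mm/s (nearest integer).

316 mm/s

Extrusion cross-section = 0.17 × 0.57 = 0.0969 mm².
v_max = Q/A = 30.6/0.0969 = 315.79 mm/s → 316 mm/s.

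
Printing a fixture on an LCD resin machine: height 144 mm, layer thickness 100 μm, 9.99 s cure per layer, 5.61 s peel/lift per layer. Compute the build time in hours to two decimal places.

6.24 hours

Number of layers: 144 / 0.1 → 1440 (rounded up).
Each layer takes = 9.99 + 5.61, so 15.6 s.
Build time: 1440 × 15.6 s = 22464 s, i.e. 6.24 hours.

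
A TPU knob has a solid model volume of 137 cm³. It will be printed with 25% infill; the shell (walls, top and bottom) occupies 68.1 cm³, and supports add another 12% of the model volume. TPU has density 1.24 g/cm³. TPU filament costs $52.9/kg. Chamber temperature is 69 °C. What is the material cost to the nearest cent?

Interior volume = 137 − 68.1, so 68.9 cm³.
Infill volume = 0.25 × 68.9, so 17.225 cm³.
Support = 0.12 × 137, so 16.44 cm³.
Deposited volume = 68.1 + 17.225 + 16.44 = 101.765 cm³.
Mass: 101.765 × 1.24 → 126.1886 g.
At $52.9/kg: 126.1886/1000 × 52.9 = $6.68.

$6.68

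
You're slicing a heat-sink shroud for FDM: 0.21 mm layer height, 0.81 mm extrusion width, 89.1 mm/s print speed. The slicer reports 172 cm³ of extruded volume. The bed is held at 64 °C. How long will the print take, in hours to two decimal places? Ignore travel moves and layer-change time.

3.15 hours

Extrusion cross-section: 0.21 × 0.81 → 0.1701 mm².
Total extruded path = 172000/0.1701 = 1011169.9 mm.
Print-move time = 1011169.9 / 89.1, so 11348.7 s.
That's 11348.7 s → 3.15 hours.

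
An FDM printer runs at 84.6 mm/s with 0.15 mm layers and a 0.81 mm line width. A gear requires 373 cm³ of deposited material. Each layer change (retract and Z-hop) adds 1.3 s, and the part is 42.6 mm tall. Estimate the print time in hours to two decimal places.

10.18 hours

Bead cross-section = 0.15 × 0.81, so 0.1215 mm².
Toolpath length = 373 cm³ / 0.1215 mm² = 373000 / 0.1215 = 3069958.8 mm.
Extrusion time = 3069958.8 / 84.6, so 36287.9 s.
Layers = ⌈42.6/0.15⌉ = 284.
Layer-change overhead: 284 × 1.3 → 369.2 s.
Total = 36287.9 + 369.2 = 36657.1 s = 10.18 hours.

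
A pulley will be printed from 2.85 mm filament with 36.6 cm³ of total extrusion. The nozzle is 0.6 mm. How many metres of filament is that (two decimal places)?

A = π r² = π × 1.425² = 6.3794 mm².
Length = 36.6 cm³ / 6.3794 mm² = 36600 / 6.3794 = 5737.22 mm = 5.74 m.

5.74 m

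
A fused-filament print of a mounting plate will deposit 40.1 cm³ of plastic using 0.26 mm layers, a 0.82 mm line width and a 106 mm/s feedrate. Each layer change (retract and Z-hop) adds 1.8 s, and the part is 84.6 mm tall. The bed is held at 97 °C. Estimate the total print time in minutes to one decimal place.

39.4 minutes

Extrusion cross-section = 0.26 × 0.82, so 0.2132 mm².
Toolpath length = 40.1 cm³ / 0.2132 mm² = 40100 / 0.2132 = 188086.3 mm.
Extrusion time: 188086.3 / 106 → 1774.4 s.
Number of layers: 84.6 / 0.26 → 326 (rounded up).
Layer-change overhead: 326 × 1.8 → 586.8 s.
Altogether 1774.4 + 586.8 = 2361.2 s, i.e. 39.4 minutes.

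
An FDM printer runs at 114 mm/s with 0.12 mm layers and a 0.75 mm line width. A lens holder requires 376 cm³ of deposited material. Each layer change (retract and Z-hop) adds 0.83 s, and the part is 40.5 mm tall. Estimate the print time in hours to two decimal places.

10.26 hours

Bead cross-section: 0.12 × 0.75 → 0.09 mm².
Total extruded path = 376000/0.09 = 4177777.8 mm.
Time extruding: 4177777.8 / 114 → 36647.2 s.
Layers = ⌈40.5/0.12⌉ = 338.
Layer-change overhead: 338 × 0.83 → 280.54 s.
Altogether 36647.2 + 280.54 = 36927.74 s, i.e. 10.26 hours.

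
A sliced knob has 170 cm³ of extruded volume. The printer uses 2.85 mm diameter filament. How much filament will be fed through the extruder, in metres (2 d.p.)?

26.65 m

Cross-section of 2.85 mm filament: π·(2.85/2)² = 6.3794 mm².
Length = 170 cm³ / 6.3794 mm² = 170000 / 6.3794 = 26648.27 mm = 26.65 m.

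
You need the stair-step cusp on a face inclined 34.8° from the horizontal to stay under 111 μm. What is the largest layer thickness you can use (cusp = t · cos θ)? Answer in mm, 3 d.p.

0.135 mm

cos(34.8°) = 0.8211; t_max = 0.111/0.8211 = 0.135 mm.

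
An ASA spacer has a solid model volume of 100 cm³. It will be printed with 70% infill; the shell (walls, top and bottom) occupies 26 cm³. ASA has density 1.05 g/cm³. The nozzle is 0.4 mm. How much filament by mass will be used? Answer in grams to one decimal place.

81.7 g

Infill region: 100 − 26 → 74 cm³.
Infill deposited = 0.70 × 74 = 51.8 cm³.
Deposited volume: 26 + 51.8 → 77.8 cm³.
Mass = 77.8 × 1.05 = 81.69 g.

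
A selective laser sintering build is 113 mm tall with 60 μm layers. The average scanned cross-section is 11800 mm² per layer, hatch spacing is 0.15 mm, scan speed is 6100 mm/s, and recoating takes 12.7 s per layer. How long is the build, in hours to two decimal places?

Layers = ⌈113/0.06⌉ = 1884.
Scan path per layer = 11800 / 0.15, so 78666.7 mm.
Scan time per layer: 78666.7 / 6100 → 12.8962 s.
Time per layer = 12.8962 + 12.7, so 25.5962 s.
Total: 1884 × 25.5962 s = 48223.2408 s → 13.40 hours.

13.40 hours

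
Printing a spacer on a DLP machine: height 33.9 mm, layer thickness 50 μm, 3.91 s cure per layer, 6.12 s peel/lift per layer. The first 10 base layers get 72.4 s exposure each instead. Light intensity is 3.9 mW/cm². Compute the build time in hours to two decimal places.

Layers = ⌈33.9/0.05⌉ = 678.
Base layers = 10 × (72.4 + 6.12), so 785.2 s.
Remaining layers = 668 × (3.91 + 6.12), so 6700.04 s.
Total = 785.2 + 6700.04 = 7485.24 s = 2.08 hours.

2.08 hours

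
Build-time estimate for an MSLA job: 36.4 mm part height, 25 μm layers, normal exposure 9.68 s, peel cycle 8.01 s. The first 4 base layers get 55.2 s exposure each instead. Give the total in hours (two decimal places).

Layers = ⌈36.4/0.025⌉ = 1456.
Burn-in layers = 4 × (55.2 + 8.01) = 252.84 s.
Remaining layers: 1452 × (9.68 + 8.01) → 25685.88 s.
Sum: 252.84 + 25685.88 = 25938.72 s → 7.21 hours.

7.21 hours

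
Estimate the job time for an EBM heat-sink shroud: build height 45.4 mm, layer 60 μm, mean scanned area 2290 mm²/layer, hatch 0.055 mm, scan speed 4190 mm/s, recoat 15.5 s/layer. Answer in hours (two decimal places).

5.35 hours

Layers = ⌈45.4/0.06⌉ = 757.
Per-layer scan distance: 2290 / 0.055 → 41636.4 mm.
Scan time per layer = 41636.4 / 4190 = 9.9371 s.
Per-layer time: 9.9371 + 15.5 → 25.4371 s.
757 layers × 25.4371 s/layer = 19255.8847 s, i.e. 5.35 hours.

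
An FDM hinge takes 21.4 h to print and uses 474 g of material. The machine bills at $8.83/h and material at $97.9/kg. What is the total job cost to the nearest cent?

$235.37

Machine cost: 8.83 × 21.4 → $188.962.
Material cost = 97.9 × 474/1000 = $46.4046.
Total = 188.962 + 46.4046 = 235.3666 ≈ $235.37.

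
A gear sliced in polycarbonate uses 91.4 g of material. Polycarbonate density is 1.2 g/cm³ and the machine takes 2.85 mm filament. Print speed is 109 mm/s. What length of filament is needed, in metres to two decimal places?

11.94 m

Volume = 91.4 g / 1.2 g·cm⁻³ = 76.1667 cm³ = 76166.7 mm³.
Filament cross-section = π × (2.85/2)² = 6.3794 mm².
L = V/A = 76166.7/6.3794 = 11939.48 mm → 11.94 m.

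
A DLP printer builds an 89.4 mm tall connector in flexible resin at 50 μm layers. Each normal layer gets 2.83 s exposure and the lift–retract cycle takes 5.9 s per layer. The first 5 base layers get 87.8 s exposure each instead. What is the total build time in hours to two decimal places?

4.45 hours

Number of layers: 89.4 / 0.05 → 1788 (rounded up).
Base layers = 5 × (87.8 + 5.9) = 468.5 s.
Remaining layers = 1783 × (2.83 + 5.9), so 15565.59 s.
Sum: 468.5 + 15565.59 = 16034.09 s → 4.45 hours.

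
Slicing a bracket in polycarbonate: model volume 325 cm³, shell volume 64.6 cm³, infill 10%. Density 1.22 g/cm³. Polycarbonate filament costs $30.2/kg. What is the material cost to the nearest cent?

Infill region = 325 − 64.6 = 260.4 cm³.
Infill deposited: 0.10 × 260.4 → 26.04 cm³.
Total extruded: 64.6 + 26.04 → 90.64 cm³.
Mass = 90.64 × 1.22 = 110.5808 g.
At $30.2/kg: 110.5808/1000 × 30.2 = $3.34.

$3.34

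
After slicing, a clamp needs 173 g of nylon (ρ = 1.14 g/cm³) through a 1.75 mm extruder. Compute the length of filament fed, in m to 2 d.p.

63.09 m

Volume = 173 g / 1.14 g·cm⁻³ = 151.7544 cm³ = 151754.4 mm³.
Cross-section of 1.75 mm filament: π·(1.75/2)² = 2.4053 mm².
L = V/A = 151754.4/2.4053 = 63091.67 mm → 63.09 m.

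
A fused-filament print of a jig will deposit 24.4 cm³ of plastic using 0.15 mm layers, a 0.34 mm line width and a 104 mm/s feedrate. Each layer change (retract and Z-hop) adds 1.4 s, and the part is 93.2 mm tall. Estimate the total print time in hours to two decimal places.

1.52 hours

Extrusion cross-section = 0.15 × 0.34 = 0.051 mm².
Total extruded path = 24400/0.051 = 478431.4 mm.
Extrusion time: 478431.4 / 104 → 4600.3 s.
Layer count = ceil(93.2 / 0.15) = 622.
Layer-change overhead = 622 × 1.4 = 870.8 s.
Altogether 4600.3 + 870.8 = 5471.1 s, i.e. 1.52 hours.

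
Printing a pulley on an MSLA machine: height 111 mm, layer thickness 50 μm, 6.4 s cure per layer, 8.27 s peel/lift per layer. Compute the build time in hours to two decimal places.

9.05 hours

Number of layers: 111 / 0.05 → 2220 (rounded up).
Cycle time = 6.4 + 8.27, so 14.67 s.
Build time: 2220 × 14.67 s = 32567.4 s, i.e. 9.05 hours.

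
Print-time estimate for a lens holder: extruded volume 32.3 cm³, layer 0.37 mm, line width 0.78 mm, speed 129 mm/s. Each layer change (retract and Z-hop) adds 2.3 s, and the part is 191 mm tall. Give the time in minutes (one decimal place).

34.3 minutes

Bead cross-section = 0.37 × 0.78 = 0.2886 mm².
Path length: 32300 mm³ / 0.2886 mm² → 111919.6 mm.
Print-move time = 111919.6 / 129 = 867.6 s.
Number of layers: 191 / 0.37 → 517 (rounded up).
Non-print overhead = 517 × 2.3, so 1189.1 s.
Total = 867.6 + 1189.1 = 2056.7 s = 34.3 minutes.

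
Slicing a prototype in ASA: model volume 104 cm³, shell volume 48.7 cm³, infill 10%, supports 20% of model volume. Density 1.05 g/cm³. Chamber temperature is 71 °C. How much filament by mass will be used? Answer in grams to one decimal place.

Infill region: 104 − 48.7 → 55.3 cm³.
Infill deposited: 0.10 × 55.3 → 5.53 cm³.
Support = 0.20 × 104, so 20.8 cm³.
Deposited volume: 48.7 + 5.53 + 20.8 → 75.03 cm³.
Mass: 75.03 × 1.05 → 78.7815 g.

78.8 g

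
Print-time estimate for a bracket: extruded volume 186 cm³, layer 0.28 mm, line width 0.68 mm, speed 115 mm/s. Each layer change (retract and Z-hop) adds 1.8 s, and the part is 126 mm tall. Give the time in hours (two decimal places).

Extrusion cross-section: 0.28 × 0.68 → 0.1904 mm².
Toolpath length = 186 cm³ / 0.1904 mm² = 186000 / 0.1904 = 976890.8 mm.
Print-move time = 976890.8 / 115 = 8494.7 s.
Number of layers: 126 / 0.28 → 450 (rounded up).
Non-print overhead = 450 × 1.8 = 810 s.
Altogether 8494.7 + 810 = 9304.7 s, i.e. 2.58 hours.

2.58 hours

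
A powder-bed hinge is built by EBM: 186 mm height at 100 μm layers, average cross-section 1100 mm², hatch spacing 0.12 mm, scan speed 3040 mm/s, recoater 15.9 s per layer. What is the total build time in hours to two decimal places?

9.77 hours

Layers = ⌈186/0.1⌉ = 1860.
Hatch length per layer: 1100 / 0.12 → 9166.7 mm.
Per-layer scan time = 9166.7 / 3040 = 3.0154 s.
Per-layer time = 3.0154 + 15.9 = 18.9154 s.
Total: 1860 × 18.9154 s = 35182.644 s → 9.77 hours.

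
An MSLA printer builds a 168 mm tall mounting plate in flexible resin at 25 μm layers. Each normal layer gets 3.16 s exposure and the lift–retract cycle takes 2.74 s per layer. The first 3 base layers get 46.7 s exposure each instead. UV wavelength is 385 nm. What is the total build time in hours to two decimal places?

Layer count = ceil(168 / 0.025) = 6720.
Bottom layers = 3 × (46.7 + 2.74) = 148.32 s.
Regular layers = 6717 × (3.16 + 2.74), so 39630.3 s.
Total = 148.32 + 39630.3 = 39778.62 s = 11.05 hours.

11.05 hours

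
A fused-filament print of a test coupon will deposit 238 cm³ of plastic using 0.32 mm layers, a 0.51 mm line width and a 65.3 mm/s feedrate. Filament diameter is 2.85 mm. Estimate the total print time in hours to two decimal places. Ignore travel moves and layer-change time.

Bead cross-section = 0.32 × 0.51 = 0.1632 mm².
Toolpath length = 238 cm³ / 0.1632 mm² = 238000 / 0.1632 = 1458333.3 mm.
Print-move time = 1458333.3 / 65.3, so 22332.8 s.
That's 22332.8 s → 6.20 hours.

6.20 hours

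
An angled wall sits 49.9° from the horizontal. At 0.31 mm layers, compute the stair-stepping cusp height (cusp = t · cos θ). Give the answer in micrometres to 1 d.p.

h_c = t·cos θ = 0.31 × 0.6441 = 0.199671 mm (199.7 μm).

199.7 μm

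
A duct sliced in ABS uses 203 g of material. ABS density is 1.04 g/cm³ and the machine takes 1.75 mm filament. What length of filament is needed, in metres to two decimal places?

Volume = 203 g / 1.04 g·cm⁻³ = 195.1923 cm³ = 195192.3 mm³.
Cross-section of 1.75 mm filament: π·(1.75/2)² = 2.4053 mm².
L = V/A = 195192.3/2.4053 = 81150.92 mm → 81.15 m.

81.15 m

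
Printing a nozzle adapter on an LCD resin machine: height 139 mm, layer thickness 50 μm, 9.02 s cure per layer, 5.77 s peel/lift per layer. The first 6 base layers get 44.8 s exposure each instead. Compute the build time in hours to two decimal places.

Layers = ⌈139/0.05⌉ = 2780.
Bottom layers = 6 × (44.8 + 5.77) = 303.42 s.
Normal layers = 2774 × (9.02 + 5.77) = 41027.46 s.
Total = 303.42 + 41027.46 = 41330.88 s = 11.48 hours.

11.48 hours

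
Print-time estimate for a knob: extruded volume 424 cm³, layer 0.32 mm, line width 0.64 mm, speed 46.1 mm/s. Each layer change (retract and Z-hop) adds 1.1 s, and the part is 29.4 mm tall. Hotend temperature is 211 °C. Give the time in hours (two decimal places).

12.50 hours

Extrusion cross-section = 0.32 × 0.64 = 0.2048 mm².
Total extruded path = 424000/0.2048 = 2070312.5 mm.
Extrusion time = 2070312.5 / 46.1 = 44909.2 s.
Layer count = ceil(29.4 / 0.32) = 92.
Layer-change overhead = 92 × 1.1, so 101.2 s.
Altogether 44909.2 + 101.2 = 45010.4 s, i.e. 12.50 hours.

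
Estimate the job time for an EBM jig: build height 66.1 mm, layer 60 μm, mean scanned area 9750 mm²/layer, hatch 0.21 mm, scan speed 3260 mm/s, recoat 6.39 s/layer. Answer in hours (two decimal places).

Layers = ⌈66.1/0.06⌉ = 1102.
Hatch length per layer = 9750 / 0.21, so 46428.6 mm.
Per-layer scan time = 46428.6 / 3260 = 14.2419 s.
Per-layer time = 14.2419 + 6.39 = 20.6319 s.
Total: 1102 × 20.6319 s = 22736.3538 s → 6.32 hours.

6.32 hours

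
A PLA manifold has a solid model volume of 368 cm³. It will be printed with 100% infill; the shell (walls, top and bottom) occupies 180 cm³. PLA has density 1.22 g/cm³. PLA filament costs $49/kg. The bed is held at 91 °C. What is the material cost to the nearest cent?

$22.00

Volume inside the shell = 368 − 180, so 188 cm³.
Infill deposited = 1.00 × 188 = 188 cm³.
Total printed volume: 180 + 188 → 368 cm³.
Mass: 368 × 1.22 → 448.96 g.
Cost = 448.96 g / 1000 × $49/kg = $22.00.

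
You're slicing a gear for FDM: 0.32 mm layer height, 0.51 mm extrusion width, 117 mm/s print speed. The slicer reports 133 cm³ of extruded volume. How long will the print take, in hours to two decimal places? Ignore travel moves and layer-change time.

1.93 hours

Line area: 0.32 × 0.51 → 0.1632 mm².
Path length: 133000 mm³ / 0.1632 mm² → 814951 mm.
Time extruding = 814951 / 117, so 6965.4 s.
Converting: 6965.4 s = 1.93 hours.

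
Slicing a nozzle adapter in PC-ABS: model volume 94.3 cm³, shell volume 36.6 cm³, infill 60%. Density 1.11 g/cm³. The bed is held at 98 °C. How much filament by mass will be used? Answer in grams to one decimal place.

79.1 g

Volume inside the shell = 94.3 − 36.6 = 57.7 cm³.
Infill volume = 0.60 × 57.7, so 34.62 cm³.
Total printed volume = 36.6 + 34.62 = 71.22 cm³.
Mass: 71.22 × 1.11 → 79.0542 g.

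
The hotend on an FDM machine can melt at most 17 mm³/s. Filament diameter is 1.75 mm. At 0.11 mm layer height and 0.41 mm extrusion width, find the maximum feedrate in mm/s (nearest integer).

Extrusion cross-section: 0.11 × 0.41 → 0.0451 mm².
Max speed = 17 / 0.0451 = 376.94 ≈ 377 mm/s.

377 mm/s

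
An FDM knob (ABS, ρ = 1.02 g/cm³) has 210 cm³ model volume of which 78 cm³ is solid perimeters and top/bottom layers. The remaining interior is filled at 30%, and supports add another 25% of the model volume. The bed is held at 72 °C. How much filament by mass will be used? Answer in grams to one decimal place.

Volume inside the shell = 210 − 78, so 132 cm³.
Infill deposited = 0.30 × 132 = 39.6 cm³.
Support = 0.25 × 210, so 52.5 cm³.
Total extruded = 78 + 39.6 + 52.5 = 170.1 cm³.
Mass: 170.1 × 1.02 → 173.502 g.

173.5 g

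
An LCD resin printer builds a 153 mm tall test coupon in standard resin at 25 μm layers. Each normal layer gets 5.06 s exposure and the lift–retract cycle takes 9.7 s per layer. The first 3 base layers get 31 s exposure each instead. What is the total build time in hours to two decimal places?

Layers = ⌈153/0.025⌉ = 6120.
Bottom layers: 3 × (31 + 9.7) → 122.1 s.
Remaining layers = 6117 × (5.06 + 9.7), so 90286.92 s.
Total = 122.1 + 90286.92 = 90409.02 s = 25.11 hours.

25.11 hours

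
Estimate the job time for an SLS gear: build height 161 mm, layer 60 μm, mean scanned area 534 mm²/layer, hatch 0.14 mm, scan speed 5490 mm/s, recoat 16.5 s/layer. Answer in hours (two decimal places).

Layer count = ceil(161 / 0.06) = 2684.
Per-layer scan distance = 534 / 0.14, so 3814.3 mm.
Per-layer scan time = 3814.3 / 5490, so 0.6948 s.
Per-layer time: 0.6948 + 16.5 → 17.1948 s.
Build time = 2684 × 17.1948 = 46150.8432 s = 12.82 hours.

12.82 hours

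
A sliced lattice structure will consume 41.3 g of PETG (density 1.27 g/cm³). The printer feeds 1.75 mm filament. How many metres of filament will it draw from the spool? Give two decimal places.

13.52 m

Extruded volume: 41.3/1.27 = 32.5197 cm³ (32519.7 mm³).
Cross-section of 1.75 mm filament: π·(1.75/2)² = 2.4053 mm².
L = V/A = 32519.7/2.4053 = 13520.02 mm → 13.52 m.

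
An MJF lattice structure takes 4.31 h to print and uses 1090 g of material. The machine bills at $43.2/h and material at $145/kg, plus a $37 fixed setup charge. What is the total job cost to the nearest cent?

$381.24

Machine-time cost = 43.2 × 4.31 = $186.192.
Material charge: 145 × 1090/1000 → $158.05.
Total = 186.192 + 158.05 + 37 = 381.242 ≈ $381.24.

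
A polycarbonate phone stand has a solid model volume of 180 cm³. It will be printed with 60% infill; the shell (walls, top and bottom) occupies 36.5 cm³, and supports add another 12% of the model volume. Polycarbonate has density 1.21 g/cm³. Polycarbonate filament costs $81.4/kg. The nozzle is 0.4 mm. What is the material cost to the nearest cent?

Interior volume = 180 − 36.5 = 143.5 cm³.
Infill deposited = 0.60 × 143.5, so 86.1 cm³.
Support = 0.12 × 180 = 21.6 cm³.
Deposited volume = 36.5 + 86.1 + 21.6 = 144.2 cm³.
Mass = 144.2 × 1.21 = 174.482 g.
At $81.4/kg: 174.482/1000 × 81.4 = $14.20.

$14.20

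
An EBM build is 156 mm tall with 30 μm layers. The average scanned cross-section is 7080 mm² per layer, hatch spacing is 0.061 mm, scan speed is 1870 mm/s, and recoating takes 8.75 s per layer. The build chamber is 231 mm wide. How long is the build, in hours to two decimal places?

102.29 hours

Layer count = ceil(156 / 0.03) = 5200.
Hatch length per layer: 7080 / 0.061 → 116065.6 mm.
Scan time per layer = 116065.6 / 1870 = 62.0672 s.
Layer cycle: 62.0672 + 8.75 → 70.8172 s.
5200 layers × 70.8172 s/layer = 368249.44 s, i.e. 102.29 hours.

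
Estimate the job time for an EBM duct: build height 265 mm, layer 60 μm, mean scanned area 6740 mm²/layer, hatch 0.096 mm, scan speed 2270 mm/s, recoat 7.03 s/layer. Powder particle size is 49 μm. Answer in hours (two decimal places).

46.57 hours

Layer count = ceil(265 / 0.06) = 4417.
Scan path per layer = 6740 / 0.096, so 70208.3 mm.
Per-layer scan time = 70208.3 / 2270, so 30.9288 s.
Layer cycle: 30.9288 + 7.03 → 37.9588 s.
Total: 4417 × 37.9588 s = 167664.0196 s → 46.57 hours.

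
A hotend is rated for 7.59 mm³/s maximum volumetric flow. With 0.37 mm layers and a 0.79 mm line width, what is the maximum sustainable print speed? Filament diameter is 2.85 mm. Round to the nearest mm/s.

Extrusion cross-section = 0.37 × 0.79, so 0.2923 mm².
Max speed = 7.59 / 0.2923 = 25.97 ≈ 26 mm/s.

26 mm/s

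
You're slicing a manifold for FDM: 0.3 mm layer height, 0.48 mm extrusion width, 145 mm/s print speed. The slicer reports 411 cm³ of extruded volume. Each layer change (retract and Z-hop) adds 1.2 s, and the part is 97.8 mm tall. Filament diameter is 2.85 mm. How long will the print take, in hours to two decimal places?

Line area = 0.3 × 0.48 = 0.144 mm².
Total extruded path = 411000/0.144 = 2854166.7 mm.
Print-move time: 2854166.7 / 145 → 19683.9 s.
Layer count = ceil(97.8 / 0.3) = 326.
Z-hop total = 326 × 1.2, so 391.2 s.
Altogether 19683.9 + 391.2 = 20075.1 s, i.e. 5.58 hours.

5.58 hours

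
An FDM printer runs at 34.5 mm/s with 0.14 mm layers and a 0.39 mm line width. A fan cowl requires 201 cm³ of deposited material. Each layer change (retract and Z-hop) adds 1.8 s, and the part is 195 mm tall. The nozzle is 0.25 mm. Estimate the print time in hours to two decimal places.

30.34 hours

Bead cross-section: 0.14 × 0.39 → 0.0546 mm².
Path length: 201000 mm³ / 0.0546 mm² → 3681318.7 mm.
Extrusion time = 3681318.7 / 34.5, so 106704.9 s.
Number of layers: 195 / 0.14 → 1393 (rounded up).
Non-print overhead = 1393 × 1.8 = 2507.4 s.
Total = 106704.9 + 2507.4 = 109212.3 s = 30.34 hours.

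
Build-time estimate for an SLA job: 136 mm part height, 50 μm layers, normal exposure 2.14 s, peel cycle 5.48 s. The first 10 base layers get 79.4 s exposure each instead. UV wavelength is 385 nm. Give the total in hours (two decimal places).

5.97 hours

Layers = ⌈136/0.05⌉ = 2720.
Burn-in layers: 10 × (79.4 + 5.48) → 848.8 s.
Regular layers = 2710 × (2.14 + 5.48), so 20650.2 s.
Total = 848.8 + 20650.2 = 21499 s = 5.97 hours.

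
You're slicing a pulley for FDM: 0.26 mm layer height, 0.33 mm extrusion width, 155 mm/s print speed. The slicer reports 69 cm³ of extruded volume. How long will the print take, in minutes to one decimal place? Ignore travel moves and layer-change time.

86.5 minutes

Line area = 0.26 × 0.33, so 0.0858 mm².
Toolpath length = 69 cm³ / 0.0858 mm² = 69000 / 0.0858 = 804195.8 mm.
Extrusion time = 804195.8 / 155, so 5188.4 s.
Converting: 5188.4 s = 86.5 minutes.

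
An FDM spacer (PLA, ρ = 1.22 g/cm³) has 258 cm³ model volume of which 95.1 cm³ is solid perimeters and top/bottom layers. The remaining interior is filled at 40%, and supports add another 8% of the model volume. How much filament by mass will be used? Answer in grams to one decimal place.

Volume inside the shell: 258 − 95.1 → 162.9 cm³.
Infill volume = 0.40 × 162.9, so 65.16 cm³.
Support = 0.08 × 258, so 20.64 cm³.
Deposited volume: 95.1 + 65.16 + 20.64 → 180.9 cm³.
Mass: 180.9 × 1.22 → 220.698 g.

220.7 g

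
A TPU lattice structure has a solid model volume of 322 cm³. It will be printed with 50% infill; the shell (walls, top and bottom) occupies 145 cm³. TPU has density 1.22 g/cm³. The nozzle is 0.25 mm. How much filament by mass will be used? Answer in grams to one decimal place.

284.9 g

Interior volume = 322 − 145 = 177 cm³.
Deposited infill: 0.50 × 177 → 88.5 cm³.
Deposited volume = 145 + 88.5, so 233.5 cm³.
Mass = 233.5 × 1.22, so 284.87 g.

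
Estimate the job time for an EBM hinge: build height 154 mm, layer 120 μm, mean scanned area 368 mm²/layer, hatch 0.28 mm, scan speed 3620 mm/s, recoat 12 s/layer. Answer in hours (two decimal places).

4.41 hours

Layer count = ceil(154 / 0.12) = 1284.
Per-layer scan distance = 368 / 0.28 = 1314.3 mm.
Beam time per layer = 1314.3 / 3620, so 0.3631 s.
Per-layer time: 0.3631 + 12 → 12.3631 s.
Total: 1284 × 12.3631 s = 15874.2204 s → 4.41 hours.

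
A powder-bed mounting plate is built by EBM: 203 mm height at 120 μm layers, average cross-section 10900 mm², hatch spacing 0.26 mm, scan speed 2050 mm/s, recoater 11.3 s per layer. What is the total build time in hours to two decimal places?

Number of layers: 203 / 0.12 → 1692 (rounded up).
Per-layer scan distance = 10900 / 0.26 = 41923.1 mm.
Scan time per layer = 41923.1 / 2050, so 20.4503 s.
Per-layer time = 20.4503 + 11.3, so 31.7503 s.
1692 layers × 31.7503 s/layer = 53721.5076 s, i.e. 14.92 hours.

14.92 hours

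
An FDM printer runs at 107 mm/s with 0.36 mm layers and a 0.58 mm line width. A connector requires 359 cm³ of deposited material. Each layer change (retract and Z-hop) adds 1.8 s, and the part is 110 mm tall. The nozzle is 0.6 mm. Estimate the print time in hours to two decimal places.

4.62 hours

Line area: 0.36 × 0.58 → 0.2088 mm².
Path length: 359000 mm³ / 0.2088 mm² → 1719348.7 mm.
Time extruding = 1719348.7 / 107 = 16068.7 s.
Layers = ⌈110/0.36⌉ = 306.
Layer-change overhead = 306 × 1.8 = 550.8 s.
Altogether 16068.7 + 550.8 = 16619.5 s, i.e. 4.62 hours.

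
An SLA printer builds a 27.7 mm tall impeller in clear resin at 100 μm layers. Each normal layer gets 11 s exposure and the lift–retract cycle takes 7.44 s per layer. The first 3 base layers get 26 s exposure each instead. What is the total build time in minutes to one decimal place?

85.9 minutes

Layer count = ceil(27.7 / 0.1) = 277.
Bottom layers = 3 × (26 + 7.44), so 100.32 s.
Normal layers = 274 × (11 + 7.44), so 5052.56 s.
Sum: 100.32 + 5052.56 = 5152.88 s → 85.9 minutes.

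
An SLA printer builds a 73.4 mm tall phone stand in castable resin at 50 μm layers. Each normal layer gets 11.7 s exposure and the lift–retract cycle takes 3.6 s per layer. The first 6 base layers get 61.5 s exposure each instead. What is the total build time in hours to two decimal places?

6.32 hours

Number of layers: 73.4 / 0.05 → 1468 (rounded up).
Bottom layers = 6 × (61.5 + 3.6) = 390.6 s.
Normal layers: 1462 × (11.7 + 3.6) → 22368.6 s.
Total = 390.6 + 22368.6 = 22759.2 s = 6.32 hours.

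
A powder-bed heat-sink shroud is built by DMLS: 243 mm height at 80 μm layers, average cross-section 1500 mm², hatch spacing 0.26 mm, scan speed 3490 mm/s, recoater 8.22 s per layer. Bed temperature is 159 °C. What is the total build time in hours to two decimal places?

8.33 hours

Layer count = ceil(243 / 0.08) = 3038.
Per-layer scan distance: 1500 / 0.26 → 5769.2 mm.
Per-layer scan time = 5769.2 / 3490, so 1.6531 s.
Time per layer = 1.6531 + 8.22 = 9.8731 s.
Total: 3038 × 9.8731 s = 29994.4778 s → 8.33 hours.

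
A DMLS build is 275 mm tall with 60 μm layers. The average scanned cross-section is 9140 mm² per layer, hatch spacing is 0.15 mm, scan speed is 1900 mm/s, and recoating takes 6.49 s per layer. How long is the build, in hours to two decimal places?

Layers = ⌈275/0.06⌉ = 4584.
Scan path per layer = 9140 / 0.15, so 60933.3 mm.
Per-layer scan time = 60933.3 / 1900, so 32.0702 s.
Layer cycle: 32.0702 + 6.49 → 38.5602 s.
4584 layers × 38.5602 s/layer = 176759.9568 s, i.e. 49.10 hours.

49.10 hours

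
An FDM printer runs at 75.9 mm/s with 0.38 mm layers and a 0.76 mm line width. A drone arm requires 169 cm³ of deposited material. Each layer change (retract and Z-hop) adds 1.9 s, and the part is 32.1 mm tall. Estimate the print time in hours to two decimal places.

2.19 hours

Bead cross-section = 0.38 × 0.76 = 0.2888 mm².
Toolpath length = 169 cm³ / 0.2888 mm² = 169000 / 0.2888 = 585180.1 mm.
Time extruding: 585180.1 / 75.9 → 7709.9 s.
Number of layers: 32.1 / 0.38 → 85 (rounded up).
Non-print overhead = 85 × 1.9, so 161.5 s.
Total = 7709.9 + 161.5 = 7871.4 s = 2.19 hours.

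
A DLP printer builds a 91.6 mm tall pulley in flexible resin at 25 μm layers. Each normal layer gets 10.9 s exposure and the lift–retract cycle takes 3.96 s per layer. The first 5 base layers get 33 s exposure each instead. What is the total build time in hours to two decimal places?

Layers = ⌈91.6/0.025⌉ = 3664.
Burn-in layers: 5 × (33 + 3.96) → 184.8 s.
Remaining layers = 3659 × (10.9 + 3.96), so 54372.74 s.
Total = 184.8 + 54372.74 = 54557.54 s = 15.15 hours.

15.15 hours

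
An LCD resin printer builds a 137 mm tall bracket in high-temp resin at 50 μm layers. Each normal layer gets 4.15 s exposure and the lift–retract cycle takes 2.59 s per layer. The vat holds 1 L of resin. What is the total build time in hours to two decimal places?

5.13 hours

Layer count = ceil(137 / 0.05) = 2740.
Each layer takes = 4.15 + 2.59 = 6.74 s.
Build time: 2740 × 6.74 s = 18467.6 s, i.e. 5.13 hours.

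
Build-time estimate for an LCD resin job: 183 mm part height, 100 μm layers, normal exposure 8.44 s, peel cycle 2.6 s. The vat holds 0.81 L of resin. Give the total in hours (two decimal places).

5.61 hours

Number of layers: 183 / 0.1 → 1830 (rounded up).
Per-layer time = 8.44 + 2.6, so 11.04 s.
Total = 1830 × 11.04 = 20203.2 s = 5.61 hours.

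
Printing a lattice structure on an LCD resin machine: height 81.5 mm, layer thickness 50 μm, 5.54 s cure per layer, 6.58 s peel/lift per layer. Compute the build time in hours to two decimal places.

Layers = ⌈81.5/0.05⌉ = 1630.
Cycle time = 5.54 + 6.58 = 12.12 s.
Total = 1630 × 12.12 = 19755.6 s = 5.49 hours.

5.49 hours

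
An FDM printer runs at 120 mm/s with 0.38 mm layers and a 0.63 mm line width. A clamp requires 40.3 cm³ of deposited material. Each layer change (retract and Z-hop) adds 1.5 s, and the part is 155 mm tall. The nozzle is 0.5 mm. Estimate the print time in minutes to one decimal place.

Extrusion cross-section: 0.38 × 0.63 → 0.2394 mm².
Toolpath length = 40.3 cm³ / 0.2394 mm² = 40300 / 0.2394 = 168337.5 mm.
Print-move time = 168337.5 / 120, so 1402.8 s.
Layers = ⌈155/0.38⌉ = 408.
Z-hop total = 408 × 1.5, so 612 s.
Altogether 1402.8 + 612 = 2014.8 s, i.e. 33.6 minutes.

33.6 minutes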